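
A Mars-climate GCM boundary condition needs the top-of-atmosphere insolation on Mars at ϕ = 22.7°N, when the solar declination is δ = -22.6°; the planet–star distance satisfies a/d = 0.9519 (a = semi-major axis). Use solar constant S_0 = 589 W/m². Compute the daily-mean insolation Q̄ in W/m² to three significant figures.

cos h₀ = −tan(+22.7°) tan(-22.600°) = 0.1741, h₀ = 1.3958 rad.
Bracket: h₀ sin ϕ sin δ + cos ϕ cos δ sin h₀ = 1.3958×0.38591×-0.38430 + 0.92254×0.92321×0.98472 = -0.207004 + 0.838684 = 0.631680.
Inverse-square distance factor (a/d)² = 0.9519² = 0.906114.
Q̄ = (S_0/π) × 0.906114 × [bracket] = (589/π) × 0.906114 × 0.631680 = 107.3 W/m².

Q̄ ≈ 107 W/m²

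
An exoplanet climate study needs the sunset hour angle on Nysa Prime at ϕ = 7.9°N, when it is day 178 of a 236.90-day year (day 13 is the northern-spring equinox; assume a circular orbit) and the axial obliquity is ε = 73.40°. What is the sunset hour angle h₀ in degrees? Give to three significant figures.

Solar longitude: L_s = 360° × (178 − 13)/236.90 = 250.739°.
sin δ = sin 73.40° × sin 250.739° = -0.90468, so δ = -64.780°.
cos h₀ = −tan ϕ · tan δ = −tan(+7.9°) × tan(-64.780°) = 0.2946, so h₀ = 1.2717 rad = 72.87°.

h₀ = 72.9°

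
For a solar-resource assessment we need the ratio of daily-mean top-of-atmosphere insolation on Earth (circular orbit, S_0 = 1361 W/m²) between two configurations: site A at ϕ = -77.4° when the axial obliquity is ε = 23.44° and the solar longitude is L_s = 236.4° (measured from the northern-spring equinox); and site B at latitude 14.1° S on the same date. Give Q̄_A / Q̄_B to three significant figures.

— Configuration A (ϕ=-77.4°):
Solar declination: sin δ = sin ε · sin L_s = sin 23.44° × sin 236.4° = -0.33133, so δ = -19.349°.
cos h₀ = −tan(-77.4°) tan(-19.349°) = -1.5710 ≤ −1 ⇒ polar day, h₀ = π.
Bracket: h₀ sin ϕ sin δ + cos ϕ cos δ sin h₀ = 3.1416×-0.97592×-0.33133 + 0.21814×0.94352×0.00000 = 1.015841 + 0.000000 = 1.015841.
Q̄ = (S_0/π) × [bracket] = (1361/π) × 1.015841 = 440.08 W/m².
— Configuration B (ϕ=-14.1°):
cos h₀ = −tan(-14.1°) tan(-19.349°) = -0.0882, h₀ = 1.6591 rad.
Bracket: h₀ sin ϕ sin δ + cos ϕ cos δ sin h₀ = 1.6591×-0.24362×-0.33133 + 0.96987×0.94352×0.99610 = 0.133920 + 0.911523 = 1.045443.
Q̄ = (S_0/π) × [bracket] = (1361/π) × 1.045443 = 452.91 W/m².
Ratio Q̄_A / Q̄_B = 440.08 / 452.91 = 0.9717.

Q̄_A / Q̄_B ≈ 0.972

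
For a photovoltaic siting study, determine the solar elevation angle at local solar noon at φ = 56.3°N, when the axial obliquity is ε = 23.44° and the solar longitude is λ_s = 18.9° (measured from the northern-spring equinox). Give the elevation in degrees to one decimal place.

41.1°

Solar declination: sin δ = sin ε · sin λ_s = sin 23.44° × sin 18.9° = 0.12885, so δ = +7.403°.
At local noon the hour angle is zero, so the zenith angle equals |φ − δ| = |+56.3° − (+7.403°)| = 48.897°.
Elevation = 90° − 48.897° = 41.1°.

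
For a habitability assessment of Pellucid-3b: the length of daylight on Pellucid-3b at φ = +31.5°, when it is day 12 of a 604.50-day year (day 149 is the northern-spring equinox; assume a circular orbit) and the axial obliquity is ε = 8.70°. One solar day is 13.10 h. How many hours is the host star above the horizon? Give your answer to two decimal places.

6.16 h

Solar longitude: λ_s = 360° × (12 − 149)/604.50 = -81.588°, i.e. -81.588° + 360° = 278.412°.
sin δ = sin 8.70° × sin 278.412° = -0.14963, so δ = -8.606°.
cos H₀ = −tan φ · tan δ = −tan(+31.5°) × tan(-8.606°) = 0.0927, so H₀ = 1.4779 rad = 84.68°.
Daylight = 2H₀/(2π) × 13.10 h = (1.4779/π) × 13.10 = 6.16 h.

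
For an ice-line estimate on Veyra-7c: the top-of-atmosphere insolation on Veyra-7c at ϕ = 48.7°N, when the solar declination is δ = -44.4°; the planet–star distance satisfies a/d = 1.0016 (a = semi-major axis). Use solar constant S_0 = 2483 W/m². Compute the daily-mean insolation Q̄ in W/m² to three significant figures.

cos h₀ = −tan(+48.7°) tan(-44.400°) = 1.1147 ≥ 1 ⇒ polar night, h₀ = 0 and Q̄ = 0.
Inverse-square distance factor (a/d)² = 1.0016² = 1.003203.

Q̄ ≈ 0.00 W/m²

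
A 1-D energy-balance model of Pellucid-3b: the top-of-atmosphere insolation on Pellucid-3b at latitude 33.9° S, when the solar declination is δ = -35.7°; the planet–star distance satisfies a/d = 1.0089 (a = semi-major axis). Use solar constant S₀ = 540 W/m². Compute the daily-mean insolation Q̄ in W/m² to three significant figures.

Q̄ ≈ 221 W/m²

cos H₀ = −tan(-33.9°) tan(-35.700°) = -0.4829, H₀ = 2.0747 rad.
Bracket: H₀ sin φ sin δ + cos φ cos δ sin H₀ = 2.0747×-0.55775×-0.58354 + 0.83001×0.81208×0.87570 = 0.675251 + 0.590252 = 1.265503.
Inverse-square distance factor (a/d)² = 1.0089² = 1.017879.
Q̄ = (S₀/π) × 1.017879 × [bracket] = (540/π) × 1.017879 × 1.265503 = 221.4 W/m².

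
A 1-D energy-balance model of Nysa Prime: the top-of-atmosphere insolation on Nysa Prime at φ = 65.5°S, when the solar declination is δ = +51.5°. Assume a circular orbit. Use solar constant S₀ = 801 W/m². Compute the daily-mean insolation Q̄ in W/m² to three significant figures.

Q̄ ≈ 0.00 W/m²

cos H₀ = −tan(-65.5°) tan(+51.500°) = 2.7586 ≥ 1 ⇒ polar night, H₀ = 0 and Q̄ = 0.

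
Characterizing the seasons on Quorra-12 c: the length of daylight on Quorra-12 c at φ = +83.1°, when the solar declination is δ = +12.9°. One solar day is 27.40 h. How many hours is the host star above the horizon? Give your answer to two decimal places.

27.40 h

Sunrise equation: cos H₀ = −tan φ · tan δ = -1.8926 ≤ −1, so the host star never sets (polar day) and H₀ = π.
Daylight = 2H₀/(2π) × 27.40 h = (3.1416/π) × 27.40 = 27.40 h.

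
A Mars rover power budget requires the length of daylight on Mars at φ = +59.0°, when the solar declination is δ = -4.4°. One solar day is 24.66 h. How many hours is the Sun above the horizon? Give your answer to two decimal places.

11.32 h

cos H₀ = −tan φ · tan δ = −tan(+59.0°) × tan(-4.400°) = 0.1281, so H₀ = 1.4424 rad = 82.64°.
Daylight = 2H₀/(2π) × 24.66 h = (1.4424/π) × 24.66 = 11.32 h.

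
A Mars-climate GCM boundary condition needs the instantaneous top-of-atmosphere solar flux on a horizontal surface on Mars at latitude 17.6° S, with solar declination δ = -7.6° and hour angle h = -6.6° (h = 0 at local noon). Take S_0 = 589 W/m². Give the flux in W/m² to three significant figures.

576 W/m²

cos θ_z = sin ϕ sin δ + cos ϕ cos δ cos h = 0.039990 + 0.938556 = 0.978546.
Flux = S_0 · cos θ_z = 589 × 0.978546 = 576.4 W/m².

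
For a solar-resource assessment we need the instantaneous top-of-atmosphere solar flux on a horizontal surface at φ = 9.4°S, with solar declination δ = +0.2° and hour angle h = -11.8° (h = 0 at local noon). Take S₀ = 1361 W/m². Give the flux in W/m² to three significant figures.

1.31e+03 W/m²

cos θ_z = sin φ sin δ + cos φ cos δ cos h = -0.000570 + 0.965717 = 0.965147.
Flux = S₀ · cos θ_z = 1361 × 0.965147 = 1314 W/m².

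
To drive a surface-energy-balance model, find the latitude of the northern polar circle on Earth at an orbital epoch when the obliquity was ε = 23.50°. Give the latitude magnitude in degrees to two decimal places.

The polar circle is the lowest latitude that experiences at least one full rotation of continuous daylight at the northern-summer solstice; it lies at |ϕ| = 90° − ε = 90° − 23.50° = 66.50°.

66.50°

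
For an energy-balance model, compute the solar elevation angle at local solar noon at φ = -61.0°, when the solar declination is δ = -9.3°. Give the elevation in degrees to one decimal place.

38.3°

At local noon the hour angle is zero, so the zenith angle equals |φ − δ| = |-61.0° − (-9.300°)| = 51.700°.
Elevation = 90° − 51.700° = 38.3°.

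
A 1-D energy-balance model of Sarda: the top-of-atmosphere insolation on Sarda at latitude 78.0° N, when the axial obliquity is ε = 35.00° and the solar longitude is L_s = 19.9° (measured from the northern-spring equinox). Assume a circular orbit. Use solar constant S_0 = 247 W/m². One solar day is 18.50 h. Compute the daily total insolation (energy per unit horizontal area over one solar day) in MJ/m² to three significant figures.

Solar declination: sin δ = sin ε · sin L_s = sin 35.00° × sin 19.9° = 0.19523, so δ = +11.258°.
cos h₀ = −tan(+78.0°) tan(+11.258°) = -0.9365, h₀ = 2.7834 rad.
Bracket: h₀ sin ϕ sin δ + cos ϕ cos δ sin h₀ = 2.7834×0.97815×0.19523 + 0.20791×0.98076×0.35060 = 0.531530 + 0.071491 = 0.603021.
Q̄ = (S_0/π) × [bracket] = (247/π) × 0.603021 = 47.411 W/m².
Daily total = Q̄ × 18.50 h × 3600 s/h = 47.411 × 18.50 × 3600 / 10⁶ = 3.158 MJ/m².

3.16 MJ/m²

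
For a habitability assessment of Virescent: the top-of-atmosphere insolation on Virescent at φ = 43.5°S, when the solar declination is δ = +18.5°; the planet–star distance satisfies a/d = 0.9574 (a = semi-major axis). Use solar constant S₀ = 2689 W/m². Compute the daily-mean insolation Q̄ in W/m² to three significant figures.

cos H₀ = −tan(-43.5°) tan(+18.500°) = 0.3175, H₀ = 1.2477 rad.
Bracket: H₀ sin φ sin δ + cos φ cos δ sin H₀ = 1.2477×-0.68835×0.31730 + 0.72537×0.94832×0.94825 = -0.272514 + 0.652285 = 0.379771.
Inverse-square distance factor (a/d)² = 0.9574² = 0.916615.
Q̄ = (S₀/π) × 0.916615 × [bracket] = (2689/π) × 0.916615 × 0.379771 = 298.0 W/m².

Q̄ ≈ 298 W/m²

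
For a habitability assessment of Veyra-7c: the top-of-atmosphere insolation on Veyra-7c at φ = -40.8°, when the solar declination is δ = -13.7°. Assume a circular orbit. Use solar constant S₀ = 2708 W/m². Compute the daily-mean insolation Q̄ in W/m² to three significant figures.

cos H₀ = −tan(-40.8°) tan(-13.700°) = -0.2104, H₀ = 1.7828 rad.
Bracket: H₀ sin φ sin δ + cos φ cos δ sin H₀ = 1.7828×-0.65342×-0.23684 + 0.75700×0.97155×0.97761 = 0.275899 + 0.718996 = 0.994895.
Q̄ = (S₀/π) × [bracket] = (2708/π) × 0.994895 = 857.6 W/m².

Q̄ ≈ 858 W/m²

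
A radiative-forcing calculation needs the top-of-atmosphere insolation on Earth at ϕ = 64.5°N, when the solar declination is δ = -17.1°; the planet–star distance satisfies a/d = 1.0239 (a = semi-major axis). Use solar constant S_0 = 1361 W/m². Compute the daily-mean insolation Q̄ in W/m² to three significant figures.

cos h₀ = −tan(+64.5°) tan(-17.100°) = 0.6450, h₀ = 0.8698 rad.
Bracket: h₀ sin ϕ sin δ + cos ϕ cos δ sin h₀ = 0.8698×0.90259×-0.29404 + 0.43051×0.95579×0.76420 = -0.230843 + 0.314451 = 0.083608.
Inverse-square distance factor (a/d)² = 1.0239² = 1.048371.
Q̄ = (S_0/π) × 1.048371 × [bracket] = (1361/π) × 1.048371 × 0.083608 = 37.97 W/m².

Q̄ ≈ 38.0 W/m²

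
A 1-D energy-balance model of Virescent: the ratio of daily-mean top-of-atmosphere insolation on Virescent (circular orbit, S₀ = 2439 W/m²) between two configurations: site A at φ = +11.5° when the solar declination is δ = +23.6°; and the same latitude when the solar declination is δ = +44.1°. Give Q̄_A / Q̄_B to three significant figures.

Q̄_A / Q̄_B ≈ 1.10

— Configuration A (φ=+11.5°):
cos H₀ = −tan(+11.5°) tan(+23.600°) = -0.0889, H₀ = 1.6598 rad.
Bracket: H₀ sin φ sin δ + cos φ cos δ sin H₀ = 1.6598×0.19937×0.40035 + 0.97992×0.91636×0.99604 = 0.132482 + 0.894404 = 1.026886.
Q̄ = (S₀/π) × [bracket] = (2439/π) × 1.026886 = 797.23 W/m².
— Configuration B (φ=+11.5°):
cos H₀ = −tan(+11.5°) tan(+44.100°) = -0.1972, H₀ = 1.7693 rad.
Bracket: H₀ sin φ sin δ + cos φ cos δ sin H₀ = 1.7693×0.19937×0.69591 + 0.97992×0.71813×0.98037 = 0.245479 + 0.689896 = 0.935375.
Q̄ = (S₀/π) × [bracket] = (2439/π) × 0.935375 = 726.19 W/m².
Ratio Q̄_A / Q̄_B = 797.23 / 726.19 = 1.098.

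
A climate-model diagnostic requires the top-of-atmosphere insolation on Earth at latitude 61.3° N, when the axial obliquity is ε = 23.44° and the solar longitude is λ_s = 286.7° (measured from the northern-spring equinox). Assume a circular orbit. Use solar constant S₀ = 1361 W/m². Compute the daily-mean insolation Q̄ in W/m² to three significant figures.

Solar declination: sin δ = sin ε · sin λ_s = sin 23.44° × sin 286.7° = -0.38101, so δ = -22.396°.
cos H₀ = −tan(+61.3°) tan(-22.396°) = 0.7527, H₀ = 0.7186 rad.
Bracket: H₀ sin φ sin δ + cos φ cos δ sin H₀ = 0.7186×0.87715×-0.38101 + 0.48022×0.92457×0.65836 = -0.240158 + 0.292310 = 0.052152.
Q̄ = (S₀/π) × [bracket] = (1361/π) × 0.052152 = 22.59 W/m².

Q̄ ≈ 22.6 W/m²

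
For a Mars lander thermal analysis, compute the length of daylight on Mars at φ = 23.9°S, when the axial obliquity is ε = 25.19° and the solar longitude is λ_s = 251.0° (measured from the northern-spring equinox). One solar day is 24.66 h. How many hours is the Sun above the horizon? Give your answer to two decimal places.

Solar declination: sin δ = sin ε · sin λ_s = sin 25.19° × sin 251.0° = -0.40243, so δ = -23.730°.
cos H₀ = −tan φ · tan δ = −tan(-23.9°) × tan(-23.730°) = -0.1948, so H₀ = 1.7669 rad = 101.23°.
Daylight = 2H₀/(2π) × 24.66 h = (1.7669/π) × 24.66 = 13.87 h.

13.87 h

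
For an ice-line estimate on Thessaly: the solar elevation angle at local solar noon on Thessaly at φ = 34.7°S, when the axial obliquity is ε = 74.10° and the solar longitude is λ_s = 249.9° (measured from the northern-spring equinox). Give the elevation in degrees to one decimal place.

60.1°

Solar declination: sin δ = sin ε · sin λ_s = sin 74.10° × sin 249.9° = -0.90317, so δ = -64.577°.
At local noon the hour angle is zero, so the zenith angle equals |φ − δ| = |-34.7° − (-64.577°)| = 29.877°.
Elevation = 90° − 29.877° = 60.1°.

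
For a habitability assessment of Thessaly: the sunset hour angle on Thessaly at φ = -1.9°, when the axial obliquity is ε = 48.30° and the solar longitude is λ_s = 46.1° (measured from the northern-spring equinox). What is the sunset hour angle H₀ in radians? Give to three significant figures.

Solar declination: sin δ = sin ε · sin λ_s = sin 48.30° × sin 46.1° = 0.53799, so δ = +32.547°.
cos H₀ = −tan φ · tan δ = −tan(-1.9°) × tan(+32.547°) = 0.0212, so H₀ = 1.5496 rad = 88.79°.

H₀ = 1.55 rad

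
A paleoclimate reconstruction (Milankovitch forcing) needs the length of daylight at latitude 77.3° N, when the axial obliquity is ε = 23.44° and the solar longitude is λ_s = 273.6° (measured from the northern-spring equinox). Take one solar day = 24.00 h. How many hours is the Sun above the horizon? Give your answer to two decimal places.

Solar declination: sin δ = sin ε · sin λ_s = sin 23.44° × sin 273.6° = -0.39700, so δ = -23.391°.
cos H₀ = −tan φ · tan δ = 1.9194 ≥ 1, so the Sun never rises (polar night) and H₀ = 0.
Daylight = 2H₀/(2π) × 24.00 h = (0.0000/π) × 24.00 = 0.00 h.

0.00 h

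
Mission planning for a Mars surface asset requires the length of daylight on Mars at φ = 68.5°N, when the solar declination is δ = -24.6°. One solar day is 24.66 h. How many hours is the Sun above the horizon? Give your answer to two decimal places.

cos H₀ = −tan φ · tan δ = 1.1623 ≥ 1, so the Sun never rises (polar night) and H₀ = 0.
Daylight = 2H₀/(2π) × 24.66 h = (0.0000/π) × 24.66 = 0.00 h.

0.00 h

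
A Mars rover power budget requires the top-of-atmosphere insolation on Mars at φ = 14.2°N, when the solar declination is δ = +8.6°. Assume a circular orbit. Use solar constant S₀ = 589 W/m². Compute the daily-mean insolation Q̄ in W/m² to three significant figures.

cos H₀ = −tan(+14.2°) tan(+8.600°) = -0.0383, H₀ = 1.6091 rad.
Bracket: H₀ sin φ sin δ + cos φ cos δ sin H₀ = 1.6091×0.24531×0.14954 + 0.96945×0.98876×0.99927 = 0.059028 + 0.957854 = 1.016882.
Q̄ = (S₀/π) × [bracket] = (589/π) × 1.016882 = 190.6 W/m².

Q̄ ≈ 191 W/m²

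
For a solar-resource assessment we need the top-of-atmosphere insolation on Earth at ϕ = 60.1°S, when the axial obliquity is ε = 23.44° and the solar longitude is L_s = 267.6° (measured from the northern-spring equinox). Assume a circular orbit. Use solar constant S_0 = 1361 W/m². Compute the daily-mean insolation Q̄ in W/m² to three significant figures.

Q̄ ≈ 492 W/m²

Solar declination: sin δ = sin ε · sin L_s = sin 23.44° × sin 267.6° = -0.39744, so δ = -23.418°.
cos h₀ = −tan(-60.1°) tan(-23.418°) = -0.7532, h₀ = 2.4237 rad.
Bracket: h₀ sin ϕ sin δ + cos ϕ cos δ sin h₀ = 2.4237×-0.86690×-0.39744 + 0.49849×0.91763×0.65778 = 0.835063 + 0.300888 = 1.135951.
Q̄ = (S_0/π) × [bracket] = (1361/π) × 1.135951 = 492.1 W/m².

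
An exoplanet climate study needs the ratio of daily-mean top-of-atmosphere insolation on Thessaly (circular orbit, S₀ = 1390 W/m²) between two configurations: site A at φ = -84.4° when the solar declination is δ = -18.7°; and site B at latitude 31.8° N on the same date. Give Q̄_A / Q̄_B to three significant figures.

— Configuration A (φ=-84.4°):
cos H₀ = −tan(-84.4°) tan(-18.700°) = -3.4521 ≤ −1 ⇒ polar day, H₀ = π.
Bracket: H₀ sin φ sin δ + cos φ cos δ sin H₀ = 3.1416×-0.99523×-0.32061 + 0.09758×0.94721×0.00000 = 1.002424 + 0.000000 = 1.002424.
Q̄ = (S₀/π) × [bracket] = (1390/π) × 1.002424 = 443.52 W/m².
— Configuration B (φ=+31.8°):
cos H₀ = −tan(+31.8°) tan(-18.700°) = 0.2099, H₀ = 1.3594 rad.
Bracket: H₀ sin φ sin δ + cos φ cos δ sin H₀ = 1.3594×0.52696×-0.32061 + 0.84989×0.94721×0.97773 = -0.229669 + 0.787096 = 0.557427.
Q̄ = (S₀/π) × [bracket] = (1390/π) × 0.557427 = 246.63 W/m².
Ratio Q̄_A / Q̄_B = 443.52 / 246.63 = 1.798.

Q̄_A / Q̄_B ≈ 1.80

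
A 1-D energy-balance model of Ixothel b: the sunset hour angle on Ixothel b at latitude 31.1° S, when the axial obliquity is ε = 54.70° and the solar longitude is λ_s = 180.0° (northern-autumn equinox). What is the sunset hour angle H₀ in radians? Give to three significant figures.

H₀ = 1.57 rad

Solar declination: sin δ = sin ε · sin λ_s = sin 54.70° × sin 180.0° = 0.00000, so δ = +0.000°.
cos H₀ = −tan φ · tan δ = −tan(-31.1°) × tan(+0.000°) = 0.0000, so H₀ = 1.5708 rad = 90.00°.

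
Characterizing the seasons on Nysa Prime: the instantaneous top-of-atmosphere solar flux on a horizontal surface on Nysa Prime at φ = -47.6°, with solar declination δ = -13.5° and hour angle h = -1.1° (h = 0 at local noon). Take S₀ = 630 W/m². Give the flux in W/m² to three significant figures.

cos θ_z = sin φ sin δ + cos φ cos δ cos h = 0.172389 + 0.655551 = 0.827940.
Flux = S₀ · cos θ_z = 630 × 0.827940 = 521.6 W/m².

522 W/m²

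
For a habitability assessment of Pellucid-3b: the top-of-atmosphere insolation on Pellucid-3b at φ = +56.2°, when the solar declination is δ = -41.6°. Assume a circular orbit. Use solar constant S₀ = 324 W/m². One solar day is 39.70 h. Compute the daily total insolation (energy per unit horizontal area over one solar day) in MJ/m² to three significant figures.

0.00 MJ/m²

cos H₀ = −tan(+56.2°) tan(-41.600°) = 1.3262 ≥ 1 ⇒ polar night, H₀ = 0 and Q̄ = 0.
Daily total = Q̄ × 39.70 h × 3600 s/h = 0.00 MJ/m².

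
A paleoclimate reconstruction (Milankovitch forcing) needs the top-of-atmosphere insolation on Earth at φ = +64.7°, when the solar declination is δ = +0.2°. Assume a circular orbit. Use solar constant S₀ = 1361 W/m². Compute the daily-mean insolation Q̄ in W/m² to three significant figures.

Q̄ ≈ 187 W/m²

cos H₀ = −tan(+64.7°) tan(+0.200°) = -0.0074, H₀ = 1.5782 rad.
Bracket: H₀ sin φ sin δ + cos φ cos δ sin H₀ = 1.5782×0.90408×0.00349 + 0.42736×0.99999×0.99997 = 0.004980 + 0.427343 = 0.432323.
Q̄ = (S₀/π) × [bracket] = (1361/π) × 0.432323 = 187.3 W/m².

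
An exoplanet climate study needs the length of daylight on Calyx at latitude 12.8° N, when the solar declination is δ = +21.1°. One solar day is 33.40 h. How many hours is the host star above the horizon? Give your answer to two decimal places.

17.63 h

cos H₀ = −tan φ · tan δ = −tan(+12.8°) × tan(+21.100°) = -0.0877, so H₀ = 1.6586 rad = 95.03°.
Daylight = 2H₀/(2π) × 33.40 h = (1.6586/π) × 33.40 = 17.63 h.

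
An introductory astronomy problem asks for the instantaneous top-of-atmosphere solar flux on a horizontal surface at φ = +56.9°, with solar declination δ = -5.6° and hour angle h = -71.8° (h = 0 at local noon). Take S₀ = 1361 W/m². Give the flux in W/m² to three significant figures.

120 W/m²

cos θ_z = sin φ sin δ + cos φ cos δ cos h = -0.081747 + 0.169753 = 0.088006.
Flux = S₀ · cos θ_z = 1361 × 0.088006 = 119.8 W/m².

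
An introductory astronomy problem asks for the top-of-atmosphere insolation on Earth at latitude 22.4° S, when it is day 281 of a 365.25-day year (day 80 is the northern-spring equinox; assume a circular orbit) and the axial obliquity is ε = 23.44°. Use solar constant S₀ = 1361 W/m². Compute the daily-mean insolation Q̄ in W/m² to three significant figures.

Q̄ ≈ 430 W/m²

Solar longitude: λ_s = 360° × (281 − 80)/365.25 = 198.111°.
sin δ = sin 23.44° × sin 198.111° = -0.12366, so δ = -7.103°.
cos H₀ = −tan(-22.4°) tan(-7.103°) = -0.0514, H₀ = 1.6222 rad.
Bracket: H₀ sin φ sin δ + cos φ cos δ sin H₀ = 1.6222×-0.38107×-0.12366 + 0.92455×0.99233×0.99868 = 0.076443 + 0.916248 = 0.992691.
Q̄ = (S₀/π) × [bracket] = (1361/π) × 0.992691 = 430.1 W/m².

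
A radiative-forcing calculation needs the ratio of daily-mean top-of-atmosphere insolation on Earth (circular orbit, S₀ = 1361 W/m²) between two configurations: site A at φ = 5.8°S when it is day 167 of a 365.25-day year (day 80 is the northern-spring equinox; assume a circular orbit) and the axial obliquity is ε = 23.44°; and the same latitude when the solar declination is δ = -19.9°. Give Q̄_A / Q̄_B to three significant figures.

Q̄_A / Q̄_B ≈ 0.860

— Configuration A (φ=-5.8°):
Solar longitude: λ_s = 360° × (167 − 80)/365.25 = 85.749°.
sin δ = sin 23.44° × sin 85.749° = 0.39669, so δ = +23.372°.
cos H₀ = −tan(-5.8°) tan(+23.372°) = 0.0439, H₀ = 1.5269 rad.
Bracket: H₀ sin φ sin δ + cos φ cos δ sin H₀ = 1.5269×-0.10106×0.39669 + 0.99488×0.91795×0.99904 = -0.061213 + 0.912373 = 0.851160.
Q̄ = (S₀/π) × [bracket] = (1361/π) × 0.851160 = 368.74 W/m².
— Configuration B (φ=-5.8°):
cos H₀ = −tan(-5.8°) tan(-19.900°) = -0.0368, H₀ = 1.6076 rad.
Bracket: H₀ sin φ sin δ + cos φ cos δ sin H₀ = 1.6076×-0.10106×-0.34038 + 0.99488×0.94029×0.99932 = 0.055300 + 0.934840 = 0.990140.
Q̄ = (S₀/π) × [bracket] = (1361/π) × 0.990140 = 428.95 W/m².
Ratio Q̄_A / Q̄_B = 368.74 / 428.95 = 0.8596.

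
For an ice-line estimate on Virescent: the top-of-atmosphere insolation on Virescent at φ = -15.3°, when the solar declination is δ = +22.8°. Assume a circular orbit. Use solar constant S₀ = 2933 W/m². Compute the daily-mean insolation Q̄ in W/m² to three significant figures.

Q̄ ≈ 686 W/m²

cos H₀ = −tan(-15.3°) tan(+22.800°) = 0.1150, H₀ = 1.4555 rad.
Bracket: H₀ sin φ sin δ + cos φ cos δ sin H₀ = 1.4555×-0.26387×0.38752 + 0.96456×0.92186×0.99337 = -0.148832 + 0.883294 = 0.734462.
Q̄ = (S₀/π) × [bracket] = (2933/π) × 0.734462 = 685.7 W/m².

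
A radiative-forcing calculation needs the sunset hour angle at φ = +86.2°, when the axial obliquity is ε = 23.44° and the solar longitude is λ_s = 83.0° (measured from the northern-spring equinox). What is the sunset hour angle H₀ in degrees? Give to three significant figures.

Solar declination: sin δ = sin ε · sin λ_s = sin 23.44° × sin 83.0° = 0.39482, so δ = +23.255°.
Sunrise equation: cos H₀ = −tan φ · tan δ = -6.4700 ≤ −1, so the Sun never sets (polar day) and H₀ = π.

H₀ = 180°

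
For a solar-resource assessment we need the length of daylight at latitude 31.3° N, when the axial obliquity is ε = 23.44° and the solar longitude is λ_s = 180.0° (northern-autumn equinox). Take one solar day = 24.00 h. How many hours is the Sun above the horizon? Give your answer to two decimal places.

12.00 h

Solar declination: sin δ = sin ε · sin λ_s = sin 23.44° × sin 180.0° = 0.00000, so δ = +0.000°.
cos H₀ = −tan φ · tan δ = −tan(+31.3°) × tan(+0.000°) = -0.0000, so H₀ = 1.5708 rad = 90.00°.
Daylight = 2H₀/(2π) × 24.00 h = (1.5708/π) × 24.00 = 12.00 h.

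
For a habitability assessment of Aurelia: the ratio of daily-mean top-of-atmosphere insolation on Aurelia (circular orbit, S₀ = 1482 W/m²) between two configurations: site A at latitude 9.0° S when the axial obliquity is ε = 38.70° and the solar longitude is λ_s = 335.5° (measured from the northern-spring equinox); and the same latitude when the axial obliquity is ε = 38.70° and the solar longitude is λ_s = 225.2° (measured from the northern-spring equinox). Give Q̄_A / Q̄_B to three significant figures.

Q̄_A / Q̄_B ≈ 1.02

— Configuration A (φ=-9.0°):
Solar declination: sin δ = sin ε · sin λ_s = sin 38.70° × sin 335.5° = -0.25928, so δ = -15.028°.
cos H₀ = −tan(-9.0°) tan(-15.028°) = -0.0425, H₀ = 1.6133 rad.
Bracket: H₀ sin φ sin δ + cos φ cos δ sin H₀ = 1.6133×-0.15643×-0.25928 + 0.98769×0.96580×0.99910 = 0.065434 + 0.953052 = 1.018486.
Q̄ = (S₀/π) × [bracket] = (1482/π) × 1.018486 = 480.46 W/m².
— Configuration B (φ=-9.0°):
Solar declination: sin δ = sin ε · sin λ_s = sin 38.70° × sin 225.2° = -0.44365, so δ = -26.337°.
cos H₀ = −tan(-9.0°) tan(-26.337°) = -0.0784, H₀ = 1.6493 rad.
Bracket: H₀ sin φ sin δ + cos φ cos δ sin H₀ = 1.6493×-0.15643×-0.44365 + 0.98769×0.89620×0.99692 = 0.114462 + 0.882441 = 0.996903.
Q̄ = (S₀/π) × [bracket] = (1482/π) × 0.996903 = 470.27 W/m².
Ratio Q̄_A / Q̄_B = 480.46 / 470.27 = 1.022.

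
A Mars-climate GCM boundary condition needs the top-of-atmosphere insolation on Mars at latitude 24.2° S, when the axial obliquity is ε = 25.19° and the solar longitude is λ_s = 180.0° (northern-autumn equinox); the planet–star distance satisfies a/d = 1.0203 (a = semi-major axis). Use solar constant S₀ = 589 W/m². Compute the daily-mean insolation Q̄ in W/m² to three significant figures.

Solar declination: sin δ = sin ε · sin λ_s = sin 25.19° × sin 180.0° = 0.00000, so δ = +0.000°.
cos H₀ = −tan(-24.2°) tan(+0.000°) = 0.0000, H₀ = 1.5708 rad.
Bracket: H₀ sin φ sin δ + cos φ cos δ sin H₀ = 1.5708×-0.40992×0.00000 + 0.91212×1.00000×1.00000 = -0.000000 + 0.912120 = 0.912120.
Inverse-square distance factor (a/d)² = 1.0203² = 1.041012.
Q̄ = (S₀/π) × 1.041012 × [bracket] = (589/π) × 1.041012 × 0.912120 = 178.0 W/m².

Q̄ ≈ 178 W/m²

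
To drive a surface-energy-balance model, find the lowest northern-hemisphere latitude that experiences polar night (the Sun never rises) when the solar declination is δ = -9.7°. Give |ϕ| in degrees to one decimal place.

|ϕ| = 80.3°

Polar night requires cos h₀ = −tan ϕ tan δ ≥ 1, i.e. tan ϕ tan δ ≤ −1.
The boundary is |tan ϕ| · |tan δ| = 1, so |ϕ| = 90° − |δ| = 90° − 9.7° = 80.3° in the northern hemisphere.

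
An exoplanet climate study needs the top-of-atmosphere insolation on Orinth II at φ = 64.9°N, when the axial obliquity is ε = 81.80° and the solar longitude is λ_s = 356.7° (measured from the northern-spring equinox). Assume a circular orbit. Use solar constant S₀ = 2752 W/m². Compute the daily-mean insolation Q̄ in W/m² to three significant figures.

Solar declination: sin δ = sin ε · sin λ_s = sin 81.80° × sin 356.7° = -0.05698, so δ = -3.266°.
cos H₀ = −tan(+64.9°) tan(-3.266°) = 0.1218, H₀ = 1.4487 rad.
Bracket: H₀ sin φ sin δ + cos φ cos δ sin H₀ = 1.4487×0.90557×-0.05698 + 0.42420×0.99838×0.99255 = -0.074752 + 0.420358 = 0.345606.
Q̄ = (S₀/π) × [bracket] = (2752/π) × 0.345606 = 302.7 W/m².

Q̄ ≈ 303 W/m²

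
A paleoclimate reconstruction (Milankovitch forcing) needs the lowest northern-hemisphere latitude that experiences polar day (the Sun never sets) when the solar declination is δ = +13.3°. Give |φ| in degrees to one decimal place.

|φ| = 76.7°

Polar day requires cos H₀ = −tan φ tan δ ≤ −1, i.e. tan φ tan δ ≥ 1.
The boundary is |tan φ| · |tan δ| = 1, so |φ| = 90° − |δ| = 90° − 13.3° = 76.7° in the northern hemisphere.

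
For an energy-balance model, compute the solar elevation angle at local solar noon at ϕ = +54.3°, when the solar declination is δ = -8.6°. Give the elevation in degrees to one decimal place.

At local noon the hour angle is zero, so the zenith angle equals |ϕ − δ| = |+54.3° − (-8.600°)| = 62.900°.
Elevation = 90° − 62.900° = 27.1°.

27.1°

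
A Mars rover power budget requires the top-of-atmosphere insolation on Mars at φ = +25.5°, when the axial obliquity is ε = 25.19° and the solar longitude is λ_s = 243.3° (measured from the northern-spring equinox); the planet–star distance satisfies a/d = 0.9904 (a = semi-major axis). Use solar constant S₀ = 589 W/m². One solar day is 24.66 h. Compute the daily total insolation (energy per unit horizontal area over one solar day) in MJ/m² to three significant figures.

Solar declination: sin δ = sin ε · sin λ_s = sin 25.19° × sin 243.3° = -0.38024, so δ = -22.348°.
cos H₀ = −tan(+25.5°) tan(-22.348°) = 0.1961, H₀ = 1.3734 rad.
Bracket: H₀ sin φ sin δ + cos φ cos δ sin H₀ = 1.3734×0.43051×-0.38024 + 0.90259×0.92489×0.98059 = -0.224822 + 0.818593 = 0.593771.
Inverse-square distance factor (a/d)² = 0.9904² = 0.980892.
Q̄ = (S₀/π) × 0.980892 × [bracket] = (589/π) × 0.980892 × 0.593771 = 109.20 W/m².
Daily total = Q̄ × 24.66 h × 3600 s/h = 109.20 × 24.66 × 3600 / 10⁶ = 9.694 MJ/m².

9.69 MJ/m²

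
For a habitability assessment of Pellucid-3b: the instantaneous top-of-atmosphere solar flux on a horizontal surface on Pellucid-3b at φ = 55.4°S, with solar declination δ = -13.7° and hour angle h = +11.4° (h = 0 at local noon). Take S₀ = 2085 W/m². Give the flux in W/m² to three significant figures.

cos θ_z = sin φ sin δ + cos φ cos δ cos h = 0.194950 + 0.540804 = 0.735754.
Flux = S₀ · cos θ_z = 2085 × 0.735754 = 1534 W/m².

1.53e+03 W/m²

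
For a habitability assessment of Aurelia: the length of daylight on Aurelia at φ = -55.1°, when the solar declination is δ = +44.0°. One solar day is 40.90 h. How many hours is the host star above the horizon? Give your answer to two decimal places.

0.00 h

cos H₀ = −tan φ · tan δ = 1.3843 ≥ 1, so the host star never rises (polar night) and H₀ = 0.
Daylight = 2H₀/(2π) × 40.90 h = (0.0000/π) × 40.90 = 0.00 h.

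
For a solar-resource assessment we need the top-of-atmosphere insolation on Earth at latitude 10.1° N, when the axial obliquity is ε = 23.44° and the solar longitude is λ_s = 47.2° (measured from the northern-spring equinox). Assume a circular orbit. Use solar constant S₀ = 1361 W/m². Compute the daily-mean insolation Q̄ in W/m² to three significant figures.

Solar declination: sin δ = sin ε · sin λ_s = sin 23.44° × sin 47.2° = 0.29187, so δ = +16.970°.
cos H₀ = −tan(+10.1°) tan(+16.970°) = -0.0544, H₀ = 1.6252 rad.
Bracket: H₀ sin φ sin δ + cos φ cos δ sin H₀ = 1.6252×0.17537×0.29187 + 0.98450×0.95646×0.99852 = 0.083186 + 0.940241 = 1.023427.
Q̄ = (S₀/π) × [bracket] = (1361/π) × 1.023427 = 443.4 W/m².

Q̄ ≈ 443 W/m²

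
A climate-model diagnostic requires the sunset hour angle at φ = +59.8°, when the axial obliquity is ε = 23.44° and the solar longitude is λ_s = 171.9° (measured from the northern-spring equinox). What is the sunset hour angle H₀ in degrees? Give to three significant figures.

Solar declination: sin δ = sin ε · sin λ_s = sin 23.44° × sin 171.9° = 0.05605, so δ = +3.213°.
cos H₀ = −tan φ · tan δ = −tan(+59.8°) × tan(+3.213°) = -0.0965, so H₀ = 1.6674 rad = 95.53°.

H₀ = 95.5°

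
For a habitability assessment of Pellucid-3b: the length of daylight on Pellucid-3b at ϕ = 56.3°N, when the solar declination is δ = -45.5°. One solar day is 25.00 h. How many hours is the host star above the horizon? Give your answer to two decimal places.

cos h₀ = −tan ϕ · tan δ = 1.5258 ≥ 1, so the host star never rises (polar night) and h₀ = 0.
Daylight = 2h₀/(2π) × 25.00 h = (0.0000/π) × 25.00 = 0.00 h.

0.00 h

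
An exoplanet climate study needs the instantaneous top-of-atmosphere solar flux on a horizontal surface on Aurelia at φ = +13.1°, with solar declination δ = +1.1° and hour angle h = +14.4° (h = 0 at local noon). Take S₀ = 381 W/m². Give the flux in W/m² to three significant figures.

cos θ_z = sin φ sin δ + cos φ cos δ cos h = 0.004351 + 0.943203 = 0.947554.
Flux = S₀ · cos θ_z = 381 × 0.947554 = 361.0 W/m².

361 W/m²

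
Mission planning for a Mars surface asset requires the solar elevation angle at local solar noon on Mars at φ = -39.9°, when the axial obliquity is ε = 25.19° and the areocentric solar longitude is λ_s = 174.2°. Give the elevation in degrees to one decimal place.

sin δ = sin 25.19° × sin 174.2° = 0.04301, so δ = +2.465°.
At local noon the hour angle is zero, so the zenith angle equals |φ − δ| = |-39.9° − (+2.465°)| = 42.365°.
Elevation = 90° − 42.365° = 47.6°.

47.6°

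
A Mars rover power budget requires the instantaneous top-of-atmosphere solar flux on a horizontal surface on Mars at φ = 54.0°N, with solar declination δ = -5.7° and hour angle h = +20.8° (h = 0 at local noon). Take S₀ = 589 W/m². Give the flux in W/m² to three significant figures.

275 W/m²

cos θ_z = sin φ sin δ + cos φ cos δ cos h = -0.080351 + 0.546760 = 0.466409.
Flux = S₀ · cos θ_z = 589 × 0.466409 = 274.7 W/m².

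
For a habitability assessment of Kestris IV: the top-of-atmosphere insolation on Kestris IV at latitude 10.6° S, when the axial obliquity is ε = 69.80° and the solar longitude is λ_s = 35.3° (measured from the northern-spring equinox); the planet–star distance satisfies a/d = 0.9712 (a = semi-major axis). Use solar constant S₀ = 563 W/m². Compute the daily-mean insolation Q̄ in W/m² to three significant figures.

Q̄ ≈ 114 W/m²

Solar declination: sin δ = sin ε · sin λ_s = sin 69.80° × sin 35.3° = 0.54232, so δ = +32.841°.
cos H₀ = −tan(-10.6°) tan(+32.841°) = 0.1208, H₀ = 1.4497 rad.
Bracket: H₀ sin φ sin δ + cos φ cos δ sin H₀ = 1.4497×-0.18395×0.54232 + 0.98294×0.84018×0.99268 = -0.144622 + 0.819801 = 0.675179.
Inverse-square distance factor (a/d)² = 0.9712² = 0.943229.
Q̄ = (S₀/π) × 0.943229 × [bracket] = (563/π) × 0.943229 × 0.675179 = 114.1 W/m².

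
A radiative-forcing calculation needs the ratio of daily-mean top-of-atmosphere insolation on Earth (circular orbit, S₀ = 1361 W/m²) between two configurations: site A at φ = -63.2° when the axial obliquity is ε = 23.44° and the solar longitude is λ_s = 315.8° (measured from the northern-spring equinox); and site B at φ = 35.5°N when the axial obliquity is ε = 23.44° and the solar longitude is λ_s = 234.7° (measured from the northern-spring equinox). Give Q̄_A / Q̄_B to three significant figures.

Q̄_A / Q̄_B ≈ 1.80

— Configuration A (φ=-63.2°):
Solar declination: sin δ = sin ε · sin λ_s = sin 23.44° × sin 315.8° = -0.27732, so δ = -16.101°.
cos H₀ = −tan(-63.2°) tan(-16.101°) = -0.5714, H₀ = 2.1790 rad.
Bracket: H₀ sin φ sin δ + cos φ cos δ sin H₀ = 2.1790×-0.89259×-0.27732 + 0.45088×0.96078×0.82066 = 0.539375 + 0.355507 = 0.894882.
Q̄ = (S₀/π) × [bracket] = (1361/π) × 0.894882 = 387.68 W/m².
— Configuration B (φ=+35.5°):
Solar declination: sin δ = sin ε · sin λ_s = sin 23.44° × sin 234.7° = -0.32465, so δ = -18.944°.
cos H₀ = −tan(+35.5°) tan(-18.944°) = 0.2448, H₀ = 1.3234 rad.
Bracket: H₀ sin φ sin δ + cos φ cos δ sin H₀ = 1.3234×0.58070×-0.32465 + 0.81412×0.94583×0.96957 = -0.249493 + 0.746587 = 0.497094.
Q̄ = (S₀/π) × [bracket] = (1361/π) × 0.497094 = 215.35 W/m².
Ratio Q̄_A / Q̄_B = 387.68 / 215.35 = 1.800.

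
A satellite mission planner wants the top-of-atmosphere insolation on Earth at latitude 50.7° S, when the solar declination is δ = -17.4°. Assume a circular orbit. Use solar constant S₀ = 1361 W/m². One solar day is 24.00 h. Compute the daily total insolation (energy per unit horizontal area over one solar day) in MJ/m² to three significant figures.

cos H₀ = −tan(-50.7°) tan(-17.400°) = -0.3829, H₀ = 1.9637 rad.
Bracket: H₀ sin φ sin δ + cos φ cos δ sin H₀ = 1.9637×-0.77384×-0.29904 + 0.63338×0.95424×0.92380 = 0.454418 + 0.558342 = 1.012760.
Q̄ = (S₀/π) × [bracket] = (1361/π) × 1.012760 = 438.75 W/m².
Daily total = Q̄ × 24.00 h × 3600 s/h = 438.75 × 24.00 × 3600 / 10⁶ = 37.91 MJ/m².

37.9 MJ/m²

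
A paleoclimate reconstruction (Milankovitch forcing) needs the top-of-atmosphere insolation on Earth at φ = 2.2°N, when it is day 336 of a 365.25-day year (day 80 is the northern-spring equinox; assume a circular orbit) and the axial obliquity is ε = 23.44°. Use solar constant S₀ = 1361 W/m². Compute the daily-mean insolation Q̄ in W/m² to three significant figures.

Q̄ ≈ 391 W/m²

Solar longitude: λ_s = 360° × (336 − 80)/365.25 = 252.320°.
sin δ = sin 23.44° × sin 252.320° = -0.37900, so δ = -22.272°.
cos H₀ = −tan(+2.2°) tan(-22.272°) = 0.0157, H₀ = 1.5551 rad.
Bracket: H₀ sin φ sin δ + cos φ cos δ sin H₀ = 1.5551×0.03839×-0.37900 + 0.99926×0.92540×0.99988 = -0.022626 + 0.924604 = 0.901978.
Q̄ = (S₀/π) × [bracket] = (1361/π) × 0.901978 = 390.8 W/m².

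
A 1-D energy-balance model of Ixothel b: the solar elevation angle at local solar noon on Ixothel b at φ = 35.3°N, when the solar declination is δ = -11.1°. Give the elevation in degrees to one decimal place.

43.6°

At local noon the hour angle is zero, so the zenith angle equals |φ − δ| = |+35.3° − (-11.100°)| = 46.400°.
Elevation = 90° − 46.400° = 43.6°.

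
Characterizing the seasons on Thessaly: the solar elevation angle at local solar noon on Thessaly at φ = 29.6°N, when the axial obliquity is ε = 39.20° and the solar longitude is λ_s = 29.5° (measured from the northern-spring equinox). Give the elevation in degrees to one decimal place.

Solar declination: sin δ = sin ε · sin λ_s = sin 39.20° × sin 29.5° = 0.31123, so δ = +18.133°.
At local noon the hour angle is zero, so the zenith angle equals |φ − δ| = |+29.6° − (+18.133°)| = 11.467°.
Elevation = 90° − 11.467° = 78.5°.

78.5°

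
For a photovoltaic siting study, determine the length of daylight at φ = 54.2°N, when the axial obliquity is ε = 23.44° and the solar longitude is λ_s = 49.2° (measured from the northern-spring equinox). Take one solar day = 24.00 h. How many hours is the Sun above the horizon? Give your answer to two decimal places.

Solar declination: sin δ = sin ε · sin λ_s = sin 23.44° × sin 49.2° = 0.30112, so δ = +17.525°.
cos H₀ = −tan φ · tan δ = −tan(+54.2°) × tan(+17.525°) = -0.4378, so H₀ = 2.0240 rad = 115.97°.
Daylight = 2H₀/(2π) × 24.00 h = (2.0240/π) × 24.00 = 15.46 h.

15.46 h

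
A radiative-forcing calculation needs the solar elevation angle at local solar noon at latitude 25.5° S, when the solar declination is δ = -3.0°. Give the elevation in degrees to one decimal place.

At local noon the hour angle is zero, so the zenith angle equals |ϕ − δ| = |-25.5° − (-3.000°)| = 22.500°.
Elevation = 90° − 22.500° = 67.5°.

67.5°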